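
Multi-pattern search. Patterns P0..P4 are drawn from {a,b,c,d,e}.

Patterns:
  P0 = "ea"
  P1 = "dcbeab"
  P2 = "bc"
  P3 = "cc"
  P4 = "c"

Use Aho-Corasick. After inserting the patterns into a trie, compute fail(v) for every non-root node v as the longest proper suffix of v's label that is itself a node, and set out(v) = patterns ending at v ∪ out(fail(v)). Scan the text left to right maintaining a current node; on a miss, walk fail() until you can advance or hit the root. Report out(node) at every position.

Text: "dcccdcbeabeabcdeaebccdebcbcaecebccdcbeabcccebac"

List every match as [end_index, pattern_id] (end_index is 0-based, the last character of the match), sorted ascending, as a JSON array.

Build automaton:
Trie nodes:
  n0 'ε': b→9 c→11 d→3 e→1
  n1 'e': a→2
  n2 'ea': ·  ←P0
  n3 'd': c→4
  n4 'dc': b→5
  n5 'dcb': e→6
  n6 'dcbe': a→7
  n7 'dcbea': b→8
  n8 'dcbeab': ·  ←P1
  n9 'b': c→10
  n10 'bc': ·  ←P2
  n11 'c': c→12  ←P4
  n12 'cc': ·  ←P3

BFS fail/out derivation:
  fail(1) 'e': from fail(0)=0 chase 'e': 0 ⇒ 0;  out=∅∪out(0)=∅
  fail(3) 'd': from fail(0)=0 chase 'd': 0 ⇒ 0;  out=∅∪out(0)=∅
  fail(9) 'b': from fail(0)=0 chase 'b': 0 ⇒ 0;  out=∅∪out(0)=∅
  fail(11) 'c': from fail(0)=0 chase 'c': 0 ⇒ 0;  out={4}∪out(0)={4}
  fail(2) 'ea': from fail(1)=0 chase 'a': 0 ⇒ 0;  out={0}∪out(0)={0}
  fail(4) 'dc': from fail(3)=0 chase 'c': 0 ⇒ 11;  out=∅∪out(11)={4}
  fail(10) 'bc': from fail(9)=0 chase 'c': 0 ⇒ 11;  out={2}∪out(11)={2,4}
  fail(12) 'cc': from fail(11)=0 chase 'c': 0 ⇒ 11;  out={3}∪out(11)={3,4}
  fail(5) 'dcb': from fail(4)=11 chase 'b': 11→0 ⇒ 9;  out=∅∪out(9)=∅
  fail(6) 'dcbe': from fail(5)=9 chase 'e': 9→0 ⇒ 1;  out=∅∪out(1)=∅
  fail(7) 'dcbea': from fail(6)=1 chase 'a': 1 ⇒ 2;  out=∅∪out(2)={0}
  fail(8) 'dcbeab': from fail(7)=2 chase 'b': 2→0 ⇒ 9;  out={1}∪out(9)={1}

Text stream:
[0] read 'd'  n0⇒n3
[1] read 'c'  n3⇒n4  emit P4@[1:1]
[2] read 'c'  n4⇒n12 (fail-walked)  emit P3@[1:2],P4@[2:2]
[3] read 'c'  n12⇒n12 (fail-walked)  emit P3@[2:3],P4@[3:3]
[4] read 'd'  n12⇒n3 (fail-walked)
[5] read 'c'  n3⇒n4  emit P4@[5:5]
[6] read 'b'  n4⇒n5
[7] read 'e'  n5⇒n6
[8] read 'a'  n6⇒n7  emit P0@[7:8]
[9] read 'b'  n7⇒n8  emit P1@[4:9]
[10] read 'e'  n8⇒n1 (fail-walked)
[11] read 'a'  n1⇒n2  emit P0@[10:11]
[12] read 'b'  n2⇒n9 (fail-walked)
[13] read 'c'  n9⇒n10  emit P2@[12:13],P4@[13:13]
[14] read 'd'  n10⇒n3 (fail-walked)
[15] read 'e'  n3⇒n1 (fail-walked)
[16] read 'a'  n1⇒n2  emit P0@[15:16]
[17] read 'e'  n2⇒n1 (fail-walked)
[18] read 'b'  n1⇒n9 (fail-walked)
[19] read 'c'  n9⇒n10  emit P2@[18:19],P4@[19:19]
[20] read 'c'  n10⇒n12 (fail-walked)  emit P3@[19:20],P4@[20:20]
[21] read 'd'  n12⇒n3 (fail-walked)
[22] read 'e'  n3⇒n1 (fail-walked)
[23] read 'b'  n1⇒n9 (fail-walked)
[24] read 'c'  n9⇒n10  emit P2@[23:24],P4@[24:24]
[25] read 'b'  n10⇒n9 (fail-walked)
[26] read 'c'  n9⇒n10  emit P2@[25:26],P4@[26:26]
[27] read 'a'  n10⇒n0 (fail-walked)
[28] read 'e'  n0⇒n1
[29] read 'c'  n1⇒n11 (fail-walked)  emit P4@[29:29]
[30] read 'e'  n11⇒n1 (fail-walked)
[31] read 'b'  n1⇒n9 (fail-walked)
[32] read 'c'  n9⇒n10  emit P2@[31:32],P4@[32:32]
[33] read 'c'  n10⇒n12 (fail-walked)  emit P3@[32:33],P4@[33:33]
[34] read 'd'  n12⇒n3 (fail-walked)
[35] read 'c'  n3⇒n4  emit P4@[35:35]
[36] read 'b'  n4⇒n5
[37] read 'e'  n5⇒n6
[38] read 'a'  n6⇒n7  emit P0@[37:38]
[39] read 'b'  n7⇒n8  emit P1@[34:39]
[40] read 'c'  n8⇒n10 (fail-walked)  emit P2@[39:40],P4@[40:40]
[41] read 'c'  n10⇒n12 (fail-walked)  emit P3@[40:41],P4@[41:41]
[42] read 'c'  n12⇒n12 (fail-walked)  emit P3@[41:42],P4@[42:42]
[43] read 'e'  n12⇒n1 (fail-walked)
[44] read 'b'  n1⇒n9 (fail-walked)
[45] read 'a'  n9⇒n0 (fail-walked)
[46] read 'c'  n0⇒n11  emit P4@[46:46]

Matches: [[1,4],[2,3],[2,4],[3,3],[3,4],[5,4],[8,0],[9,1],[11,0],[13,2],[13,4],[16,0],[19,2],[19,4],[20,3],[20,4],[24,2],[24,4],[26,2],[26,4],[29,4],[32,2],[32,4],[33,3],[33,4],[35,4],[38,0],[39,1],[40,2],[40,4],[41,3],[41,4],[42,3],[42,4],[46,4]]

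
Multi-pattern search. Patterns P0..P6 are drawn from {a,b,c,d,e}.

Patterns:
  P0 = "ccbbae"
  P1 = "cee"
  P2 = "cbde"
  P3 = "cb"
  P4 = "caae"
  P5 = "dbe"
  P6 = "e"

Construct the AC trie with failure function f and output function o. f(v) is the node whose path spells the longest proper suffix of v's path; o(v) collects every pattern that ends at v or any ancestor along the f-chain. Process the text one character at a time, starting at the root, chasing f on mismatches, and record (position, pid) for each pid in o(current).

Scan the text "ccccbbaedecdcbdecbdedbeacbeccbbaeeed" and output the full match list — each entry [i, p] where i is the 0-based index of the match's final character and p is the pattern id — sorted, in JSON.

Build automaton:
Trie nodes:
  n0 'ε': c→1 d→15 e→18
  n1 'c': a→12 b→9 c→2 e→7
  n2 'cc': b→3
  n3 'ccb': b→4
  n4 'ccbb': a→5
  n5 'ccbba': e→6
  n6 'ccbbae': ·  ←P0
  n7 'ce': e→8
  n8 'cee': ·  ←P1
  n9 'cb': d→10  ←P3
  n10 'cbd': e→11
  n11 'cbde': ·  ←P2
  n12 'ca': a→13
  n13 'caa': e→14
  n14 'caae': ·  ←P4
  n15 'd': b→16
  n16 'db': e→17
  n17 'dbe': ·  ←P5
  n18 'e': ·  ←P6

Failure links (BFS by depth):
  n1('c'): parent n0 fail=0; on 'c' 0 → fail=0;  out ∅∪∅=∅
  n15('d'): parent n0 fail=0; on 'd' 0 → fail=0;  out ∅∪∅=∅
  n18('e'): parent n0 fail=0; on 'e' 0 → fail=0;  out {6}∪∅={6}
  n2('cc'): parent n1 fail=0; on 'c' 0 → fail=1;  out ∅∪∅=∅
  n7('ce'): parent n1 fail=0; on 'e' 0 → fail=18;  out ∅∪{6}={6}
  n9('cb'): parent n1 fail=0; on 'b' 0 → fail=0;  out {3}∪∅={3}
  n12('ca'): parent n1 fail=0; on 'a' 0 → fail=0;  out ∅∪∅=∅
  n16('db'): parent n15 fail=0; on 'b' 0 → fail=0;  out ∅∪∅=∅
  n3('ccb'): parent n2 fail=1; on 'b' 1 → fail=9;  out ∅∪{3}={3}
  n8('cee'): parent n7 fail=18; on 'e' 18→0 → fail=18;  out {1}∪{6}={1,6}
  n10('cbd'): parent n9 fail=0; on 'd' 0 → fail=15;  out ∅∪∅=∅
  n13('caa'): parent n12 fail=0; on 'a' 0 → fail=0;  out ∅∪∅=∅
  n17('dbe'): parent n16 fail=0; on 'e' 0 → fail=18;  out {5}∪{6}={5,6}
  n4('ccbb'): parent n3 fail=9; on 'b' 9→0 → fail=0;  out ∅∪∅=∅
  n11('cbde'): parent n10 fail=15; on 'e' 15→0 → fail=18;  out {2}∪{6}={2,6}
  n14('caae'): parent n13 fail=0; on 'e' 0 → fail=18;  out {4}∪{6}={4,6}
  n5('ccbba'): parent n4 fail=0; on 'a' 0 → fail=0;  out ∅∪∅=∅
  n6('ccbbae'): parent n5 fail=0; on 'e' 0 → fail=18;  out {0}∪{6}={0,6}

Scan:
i=0 'c': node 0→1
i=1 'c': node 1→2
i=2 'c': node 2→2 ·f
i=3 'c': node 2→2 ·f
i=4 'b': node 2→3  → match P3@[3:4]
i=5 'b': node 3→4
i=6 'a': node 4→5
i=7 'e': node 5→6  → match P0@[2:7],P6@[7:7]
i=8 'd': node 6→15 ·f
i=9 'e': node 15→18 ·f  → match P6@[9:9]
i=10 'c': node 18→1 ·f
i=11 'd': node 1→15 ·f
i=12 'c': node 15→1 ·f
i=13 'b': node 1→9  → match P3@[12:13]
i=14 'd': node 9→10
i=15 'e': node 10→11  → match P2@[12:15],P6@[15:15]
i=16 'c': node 11→1 ·f
i=17 'b': node 1→9  → match P3@[16:17]
i=18 'd': node 9→10
i=19 'e': node 10→11  → match P2@[16:19],P6@[19:19]
i=20 'd': node 11→15 ·f
i=21 'b': node 15→16
i=22 'e': node 16→17  → match P5@[20:22],P6@[22:22]
i=23 'a': node 17→0 ·f
i=24 'c': node 0→1
i=25 'b': node 1→9  → match P3@[24:25]
i=26 'e': node 9→18 ·f  → match P6@[26:26]
i=27 'c': node 18→1 ·f
i=28 'c': node 1→2
i=29 'b': node 2→3  → match P3@[28:29]
i=30 'b': node 3→4
i=31 'a': node 4→5
i=32 'e': node 5→6  → match P0@[27:32],P6@[32:32]
i=33 'e': node 6→18 ·f  → match P6@[33:33]
i=34 'e': node 18→18 ·f  → match P6@[34:34]
i=35 'd': node 18→15 ·f

Result: [[4,3],[7,0],[7,6],[9,6],[13,3],[15,2],[15,6],[17,3],[19,2],[19,6],[22,5],[22,6],[25,3],[26,6],[29,3],[32,0],[32,6],[33,6],[34,6]]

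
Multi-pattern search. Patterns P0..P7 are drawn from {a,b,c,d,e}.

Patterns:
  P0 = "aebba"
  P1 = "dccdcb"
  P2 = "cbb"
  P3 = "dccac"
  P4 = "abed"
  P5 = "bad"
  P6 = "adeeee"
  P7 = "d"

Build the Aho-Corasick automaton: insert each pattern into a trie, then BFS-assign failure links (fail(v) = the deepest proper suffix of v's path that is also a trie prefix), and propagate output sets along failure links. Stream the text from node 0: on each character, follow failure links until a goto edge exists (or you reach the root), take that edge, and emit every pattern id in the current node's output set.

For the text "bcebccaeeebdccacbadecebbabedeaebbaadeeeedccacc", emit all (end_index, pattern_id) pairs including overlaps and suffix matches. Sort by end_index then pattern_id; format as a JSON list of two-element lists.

Build:
Trie nodes:
  n0 'ε': a→1 b→20 c→12 d→6
  n1 'a': b→17 d→23 e→2
  n2 'ae': b→3
  n3 'aeb': b→4
  n4 'aebb': a→5
  n5 'aebba': ·  ←P0
  n6 'd': c→7  ←P7
  n7 'dc': c→8
  n8 'dcc': a→15 d→9
  n9 'dccd': c→10
  n10 'dccdc': b→11
  n11 'dccdcb': ·  ←P1
  n12 'c': b→13
  n13 'cb': b→14
  n14 'cbb': ·  ←P2
  n15 'dcca': c→16
  n16 'dccac': ·  ←P3
  n17 'ab': e→18
  n18 'abe': d→19
  n19 'abed': ·  ←P4
  n20 'b': a→21
  n21 'ba': d→22
  n22 'bad': ·  ←P5
  n23 'ad': e→24
  n24 'ade': e→25
  n25 'adee': e→26
  n26 'adeee': e→27
  n27 'adeeee': ·  ←P6

Failure links (BFS by depth):
  n1('a'): parent n0 fail=0; on 'a' 0 → fail=0;  out ∅∪∅=∅
  n6('d'): parent n0 fail=0; on 'd' 0 → fail=0;  out {7}∪∅={7}
  n12('c'): parent n0 fail=0; on 'c' 0 → fail=0;  out ∅∪∅=∅
  n20('b'): parent n0 fail=0; on 'b' 0 → fail=0;  out ∅∪∅=∅
  n2('ae'): parent n1 fail=0; on 'e' 0 → fail=0;  out ∅∪∅=∅
  n7('dc'): parent n6 fail=0; on 'c' 0 → fail=12;  out ∅∪∅=∅
  n13('cb'): parent n12 fail=0; on 'b' 0 → fail=20;  out ∅∪∅=∅
  n17('ab'): parent n1 fail=0; on 'b' 0 → fail=20;  out ∅∪∅=∅
  n21('ba'): parent n20 fail=0; on 'a' 0 → fail=1;  out ∅∪∅=∅
  n23('ad'): parent n1 fail=0; on 'd' 0 → fail=6;  out ∅∪{7}={7}
  n3('aeb'): parent n2 fail=0; on 'b' 0 → fail=20;  out ∅∪∅=∅
  n8('dcc'): parent n7 fail=12; on 'c' 12→0 → fail=12;  out ∅∪∅=∅
  n14('cbb'): parent n13 fail=20; on 'b' 20→0 → fail=20;  out {2}∪∅={2}
  n18('abe'): parent n17 fail=20; on 'e' 20→0 → fail=0;  out ∅∪∅=∅
  n22('bad'): parent n21 fail=1; on 'd' 1 → fail=23;  out {5}∪{7}={5,7}
  n24('ade'): parent n23 fail=6; on 'e' 6→0 → fail=0;  out ∅∪∅=∅
  n4('aebb'): parent n3 fail=20; on 'b' 20→0 → fail=20;  out ∅∪∅=∅
  n9('dccd'): parent n8 fail=12; on 'd' 12→0 → fail=6;  out ∅∪{7}={7}
  n15('dcca'): parent n8 fail=12; on 'a' 12→0 → fail=1;  out ∅∪∅=∅
  n19('abed'): parent n18 fail=0; on 'd' 0 → fail=6;  out {4}∪{7}={4,7}
  n25('adee'): parent n24 fail=0; on 'e' 0 → fail=0;  out ∅∪∅=∅
  n5('aebba'): parent n4 fail=20; on 'a' 20 → fail=21;  out {0}∪∅={0}
  n10('dccdc'): parent n9 fail=6; on 'c' 6 → fail=7;  out ∅∪∅=∅
  n16('dccac'): parent n15 fail=1; on 'c' 1→0 → fail=12;  out {3}∪∅={3}
  n26('adeee'): parent n25 fail=0; on 'e' 0 → fail=0;  out ∅∪∅=∅
  n11('dccdcb'): parent n10 fail=7; on 'b' 7→12 → fail=13;  out {1}∪∅={1}
  n27('adeeee'): parent n26 fail=0; on 'e' 0 → fail=0;  out {6}∪∅={6}

Text stream:
i=0 'b': node 0→20
i=1 'c': node 20→12 (via fail)
i=2 'e': node 12→0 (via fail)
i=3 'b': node 0→20
i=4 'c': node 20→12 (via fail)
i=5 'c': node 12→12 (via fail)
i=6 'a': node 12→1 (via fail)
i=7 'e': node 1→2
i=8 'e': node 2→0 (via fail)
i=9 'e': node 0→0
i=10 'b': node 0→20
i=11 'd': node 20→6 (via fail)  emit P7@[11:11]
i=12 'c': node 6→7
i=13 'c': node 7→8
i=14 'a': node 8→15
i=15 'c': node 15→16  emit P3@[11:15]
i=16 'b': node 16→13 (via fail)
i=17 'a': node 13→21 (via fail)
i=18 'd': node 21→22  emit P5@[16:18],P7@[18:18]
i=19 'e': node 22→24 (via fail)
i=20 'c': node 24→12 (via fail)
i=21 'e': node 12→0 (via fail)
i=22 'b': node 0→20
i=23 'b': node 20→20 (via fail)
i=24 'a': node 20→21
i=25 'b': node 21→17 (via fail)
i=26 'e': node 17→18
i=27 'd': node 18→19  emit P4@[24:27],P7@[27:27]
i=28 'e': node 19→0 (via fail)
i=29 'a': node 0→1
i=30 'e': node 1→2
i=31 'b': node 2→3
i=32 'b': node 3→4
i=33 'a': node 4→5  emit P0@[29:33]
i=34 'a': node 5→1 (via fail)
i=35 'd': node 1→23  emit P7@[35:35]
i=36 'e': node 23→24
i=37 'e': node 24→25
i=38 'e': node 25→26
i=39 'e': node 26→27  emit P6@[34:39]
i=40 'd': node 27→6 (via fail)  emit P7@[40:40]
i=41 'c': node 6→7
i=42 'c': node 7→8
i=43 'a': node 8→15
i=44 'c': node 15→16  emit P3@[40:44]
i=45 'c': node 16→12 (via fail)

Result: [[11,7],[15,3],[18,5],[18,7],[27,4],[27,7],[33,0],[35,7],[39,6],[40,7],[44,3]]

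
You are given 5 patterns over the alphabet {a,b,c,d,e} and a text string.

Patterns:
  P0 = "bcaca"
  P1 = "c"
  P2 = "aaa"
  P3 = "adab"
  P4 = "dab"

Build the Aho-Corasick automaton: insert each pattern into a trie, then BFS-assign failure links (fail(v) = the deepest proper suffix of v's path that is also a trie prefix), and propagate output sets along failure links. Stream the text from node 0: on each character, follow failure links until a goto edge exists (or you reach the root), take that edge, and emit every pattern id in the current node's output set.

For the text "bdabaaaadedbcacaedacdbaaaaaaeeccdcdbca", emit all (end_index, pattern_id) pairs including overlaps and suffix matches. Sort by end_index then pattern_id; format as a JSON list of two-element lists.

Build automaton:
Trie nodes:
  0='ε' goto a→7 b→1 c→6 d→13
  1='b' goto c→2
  2='bc' goto a→3
  3='bca' goto c→4
  4='bcac' goto a→5
  5='bcaca' goto ·  [P0 ends]
  6='c' goto ·  [P1 ends]
  7='a' goto a→8 d→10
  8='aa' goto a→9
  9='aaa' goto ·  [P2 ends]
  10='ad' goto a→11
  11='ada' goto b→12
  12='adab' goto ·  [P3 ends]
  13='d' goto a→14
  14='da' goto b→15
  15='dab' goto ·  [P4 ends]

Failure links (BFS by depth):
  fail(1) 'b': from fail(0)=0 chase 'b': 0 ⇒ 0;  out=∅∪out(0)=∅
  fail(6) 'c': from fail(0)=0 chase 'c': 0 ⇒ 0;  out={1}∪out(0)={1}
  fail(7) 'a': from fail(0)=0 chase 'a': 0 ⇒ 0;  out=∅∪out(0)=∅
  fail(13) 'd': from fail(0)=0 chase 'd': 0 ⇒ 0;  out=∅∪out(0)=∅
  fail(2) 'bc': from fail(1)=0 chase 'c': 0 ⇒ 6;  out=∅∪out(6)={1}
  fail(8) 'aa': from fail(7)=0 chase 'a': 0 ⇒ 7;  out=∅∪out(7)=∅
  fail(10) 'ad': from fail(7)=0 chase 'd': 0 ⇒ 13;  out=∅∪out(13)=∅
  fail(14) 'da': from fail(13)=0 chase 'a': 0 ⇒ 7;  out=∅∪out(7)=∅
  fail(3) 'bca': from fail(2)=6 chase 'a': 6→0 ⇒ 7;  out=∅∪out(7)=∅
  fail(9) 'aaa': from fail(8)=7 chase 'a': 7 ⇒ 8;  out={2}∪out(8)={2}
  fail(11) 'ada': from fail(10)=13 chase 'a': 13 ⇒ 14;  out=∅∪out(14)=∅
  fail(15) 'dab': from fail(14)=7 chase 'b': 7→0 ⇒ 1;  out={4}∪out(1)={4}
  fail(4) 'bcac': from fail(3)=7 chase 'c': 7→0 ⇒ 6;  out=∅∪out(6)={1}
  fail(12) 'adab': from fail(11)=14 chase 'b': 14 ⇒ 15;  out={3}∪out(15)={3,4}
  fail(5) 'bcaca': from fail(4)=6 chase 'a': 6→0 ⇒ 7;  out={0}∪out(7)={0}

Text stream:
i=0 'b': node 0→1
i=1 'd': node 1→13 ·f
i=2 'a': node 13→14
i=3 'b': node 14→15  ** P4@[1:3]
i=4 'a': node 15→7 ·f
i=5 'a': node 7→8
i=6 'a': node 8→9  ** P2@[4:6]
i=7 'a': node 9→9 ·f  ** P2@[5:7]
i=8 'd': node 9→10 ·f
i=9 'e': node 10→0 ·f
i=10 'd': node 0→13
i=11 'b': node 13→1 ·f
i=12 'c': node 1→2  ** P1@[12:12]
i=13 'a': node 2→3
i=14 'c': node 3→4  ** P1@[14:14]
i=15 'a': node 4→5  ** P0@[11:15]
i=16 'e': node 5→0 ·f
i=17 'd': node 0→13
i=18 'a': node 13→14
i=19 'c': node 14→6 ·f  ** P1@[19:19]
i=20 'd': node 6→13 ·f
i=21 'b': node 13→1 ·f
i=22 'a': node 1→7 ·f
i=23 'a': node 7→8
i=24 'a': node 8→9  ** P2@[22:24]
i=25 'a': node 9→9 ·f  ** P2@[23:25]
i=26 'a': node 9→9 ·f  ** P2@[24:26]
i=27 'a': node 9→9 ·f  ** P2@[25:27]
i=28 'e': node 9→0 ·f
i=29 'e': node 0→0
i=30 'c': node 0→6  ** P1@[30:30]
i=31 'c': node 6→6 ·f  ** P1@[31:31]
i=32 'd': node 6→13 ·f
i=33 'c': node 13→6 ·f  ** P1@[33:33]
i=34 'd': node 6→13 ·f
i=35 'b': node 13→1 ·f
i=36 'c': node 1→2  ** P1@[36:36]
i=37 'a': node 2→3

Matches: [[3,4],[6,2],[7,2],[12,1],[14,1],[15,0],[19,1],[24,2],[25,2],[26,2],[27,2],[30,1],[31,1],[33,1],[36,1]]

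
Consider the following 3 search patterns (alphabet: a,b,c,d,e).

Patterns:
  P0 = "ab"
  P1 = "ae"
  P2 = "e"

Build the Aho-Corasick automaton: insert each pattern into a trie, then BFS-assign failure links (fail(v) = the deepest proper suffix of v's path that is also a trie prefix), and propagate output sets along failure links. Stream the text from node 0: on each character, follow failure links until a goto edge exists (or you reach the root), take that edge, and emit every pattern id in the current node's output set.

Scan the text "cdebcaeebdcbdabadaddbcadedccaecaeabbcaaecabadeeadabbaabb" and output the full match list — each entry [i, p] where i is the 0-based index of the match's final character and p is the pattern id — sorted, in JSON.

Build:
Trie nodes:
  n0 'ε': a→1 e→4
  n1 'a': b→2 e→3
  n2 'ab': ·  ←P0
  n3 'ae': ·  ←P1
  n4 'e': ·  ←P2

Failure links (BFS by depth):
  n1('a'): parent n0 fail=0; on 'a' 0 → fail=0;  out ∅∪∅=∅
  n4('e'): parent n0 fail=0; on 'e' 0 → fail=0;  out {2}∪∅={2}
  n2('ab'): parent n1 fail=0; on 'b' 0 → fail=0;  out {0}∪∅={0}
  n3('ae'): parent n1 fail=0; on 'e' 0 → fail=4;  out {1}∪{2}={1,2}

Text stream:
i=0 'c': node 0→0
i=1 'd': node 0→0
i=2 'e': node 0→4  ** P2@[2:2]
i=3 'b': node 4→0 ·f
i=4 'c': node 0→0
i=5 'a': node 0→1
i=6 'e': node 1→3  ** P1@[5:6],P2@[6:6]
i=7 'e': node 3→4 ·f  ** P2@[7:7]
i=8 'b': node 4→0 ·f
i=9 'd': node 0→0
i=10 'c': node 0→0
i=11 'b': node 0→0
i=12 'd': node 0→0
i=13 'a': node 0→1
i=14 'b': node 1→2  ** P0@[13:14]
i=15 'a': node 2→1 ·f
i=16 'd': node 1→0 ·f
i=17 'a': node 0→1
i=18 'd': node 1→0 ·f
i=19 'd': node 0→0
i=20 'b': node 0→0
i=21 'c': node 0→0
i=22 'a': node 0→1
i=23 'd': node 1→0 ·f
i=24 'e': node 0→4  ** P2@[24:24]
i=25 'd': node 4→0 ·f
i=26 'c': node 0→0
i=27 'c': node 0→0
i=28 'a': node 0→1
i=29 'e': node 1→3  ** P1@[28:29],P2@[29:29]
i=30 'c': node 3→0 ·f
i=31 'a': node 0→1
i=32 'e': node 1→3  ** P1@[31:32],P2@[32:32]
i=33 'a': node 3→1 ·f
i=34 'b': node 1→2  ** P0@[33:34]
i=35 'b': node 2→0 ·f
i=36 'c': node 0→0
i=37 'a': node 0→1
i=38 'a': node 1→1 ·f
i=39 'e': node 1→3  ** P1@[38:39],P2@[39:39]
i=40 'c': node 3→0 ·f
i=41 'a': node 0→1
i=42 'b': node 1→2  ** P0@[41:42]
i=43 'a': node 2→1 ·f
i=44 'd': node 1→0 ·f
i=45 'e': node 0→4  ** P2@[45:45]
i=46 'e': node 4→4 ·f  ** P2@[46:46]
i=47 'a': node 4→1 ·f
i=48 'd': node 1→0 ·f
i=49 'a': node 0→1
i=50 'b': node 1→2  ** P0@[49:50]
i=51 'b': node 2→0 ·f
i=52 'a': node 0→1
i=53 'a': node 1→1 ·f
i=54 'b': node 1→2  ** P0@[53:54]
i=55 'b': node 2→0 ·f

Result: [[2,2],[6,1],[6,2],[7,2],[14,0],[24,2],[29,1],[29,2],[32,1],[32,2],[34,0],[39,1],[39,2],[42,0],[45,2],[46,2],[50,0],[54,0]]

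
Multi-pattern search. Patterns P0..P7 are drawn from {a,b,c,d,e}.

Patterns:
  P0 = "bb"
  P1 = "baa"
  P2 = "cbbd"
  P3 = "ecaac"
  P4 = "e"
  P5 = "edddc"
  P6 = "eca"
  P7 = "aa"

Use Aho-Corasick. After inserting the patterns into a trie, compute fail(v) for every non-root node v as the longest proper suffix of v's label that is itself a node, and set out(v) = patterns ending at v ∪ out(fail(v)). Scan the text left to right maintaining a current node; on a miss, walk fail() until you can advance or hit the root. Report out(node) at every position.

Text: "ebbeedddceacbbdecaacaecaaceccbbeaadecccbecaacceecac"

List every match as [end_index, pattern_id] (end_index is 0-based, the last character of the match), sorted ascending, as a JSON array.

Build:
Trie (insert patterns):
  n0 'ε': a→18 b→1 c→5 e→9
  n1 'b': a→3 b→2
  n2 'bb': ·  ←P0
  n3 'ba': a→4
  n4 'baa': ·  ←P1
  n5 'c': b→6
  n6 'cb': b→7
  n7 'cbb': d→8
  n8 'cbbd': ·  ←P2
  n9 'e': c→10 d→14  ←P4
  n10 'ec': a→11
  n11 'eca': a→12  ←P6
  n12 'ecaa': c→13
  n13 'ecaac': ·  ←P3
  n14 'ed': d→15
  n15 'edd': d→16
  n16 'eddd': c→17
  n17 'edddc': ·  ←P5
  n18 'a': a→19
  n19 'aa': ·  ←P7

BFS fail/out derivation:
  n1('b'): parent n0 fail=0; on 'b' 0 → fail=0;  out ∅∪∅=∅
  n5('c'): parent n0 fail=0; on 'c' 0 → fail=0;  out ∅∪∅=∅
  n9('e'): parent n0 fail=0; on 'e' 0 → fail=0;  out {4}∪∅={4}
  n18('a'): parent n0 fail=0; on 'a' 0 → fail=0;  out ∅∪∅=∅
  n2('bb'): parent n1 fail=0; on 'b' 0 → fail=1;  out {0}∪∅={0}
  n3('ba'): parent n1 fail=0; on 'a' 0 → fail=18;  out ∅∪∅=∅
  n6('cb'): parent n5 fail=0; on 'b' 0 → fail=1;  out ∅∪∅=∅
  n10('ec'): parent n9 fail=0; on 'c' 0 → fail=5;  out ∅∪∅=∅
  n14('ed'): parent n9 fail=0; on 'd' 0 → fail=0;  out ∅∪∅=∅
  n19('aa'): parent n18 fail=0; on 'a' 0 → fail=18;  out {7}∪∅={7}
  n4('baa'): parent n3 fail=18; on 'a' 18 → fail=19;  out {1}∪{7}={1,7}
  n7('cbb'): parent n6 fail=1; on 'b' 1 → fail=2;  out ∅∪{0}={0}
  n11('eca'): parent n10 fail=5; on 'a' 5→0 → fail=18;  out {6}∪∅={6}
  n15('edd'): parent n14 fail=0; on 'd' 0 → fail=0;  out ∅∪∅=∅
  n8('cbbd'): parent n7 fail=2; on 'd' 2→1→0 → fail=0;  out {2}∪∅={2}
  n12('ecaa'): parent n11 fail=18; on 'a' 18 → fail=19;  out ∅∪{7}={7}
  n16('eddd'): parent n15 fail=0; on 'd' 0 → fail=0;  out ∅∪∅=∅
  n13('ecaac'): parent n12 fail=19; on 'c' 19→18→0 → fail=5;  out {3}∪∅={3}
  n17('edddc'): parent n16 fail=0; on 'c' 0 → fail=5;  out {5}∪∅={5}

Scan:
pos 0 'e': at 9  ** P4@[0:0]
pos 1 'b': at 1 (via fail)
pos 2 'b': at 2  ** P0@[1:2]
pos 3 'e': at 9 (via fail)  ** P4@[3:3]
pos 4 'e': at 9 (via fail)  ** P4@[4:4]
pos 5 'd': at 14
pos 6 'd': at 15
pos 7 'd': at 16
pos 8 'c': at 17  ** P5@[4:8]
pos 9 'e': at 9 (via fail)  ** P4@[9:9]
pos 10 'a': at 18 (via fail)
pos 11 'c': at 5 (via fail)
pos 12 'b': at 6
pos 13 'b': at 7  ** P0@[12:13]
pos 14 'd': at 8  ** P2@[11:14]
pos 15 'e': at 9 (via fail)  ** P4@[15:15]
pos 16 'c': at 10
pos 17 'a': at 11  ** P6@[15:17]
pos 18 'a': at 12  ** P7@[17:18]
pos 19 'c': at 13  ** P3@[15:19]
pos 20 'a': at 18 (via fail)
pos 21 'e': at 9 (via fail)  ** P4@[21:21]
pos 22 'c': at 10
pos 23 'a': at 11  ** P6@[21:23]
pos 24 'a': at 12  ** P7@[23:24]
pos 25 'c': at 13  ** P3@[21:25]
pos 26 'e': at 9 (via fail)  ** P4@[26:26]
pos 27 'c': at 10
pos 28 'c': at 5 (via fail)
pos 29 'b': at 6
pos 30 'b': at 7  ** P0@[29:30]
pos 31 'e': at 9 (via fail)  ** P4@[31:31]
pos 32 'a': at 18 (via fail)
pos 33 'a': at 19  ** P7@[32:33]
pos 34 'd': at 0 (via fail)
pos 35 'e': at 9  ** P4@[35:35]
pos 36 'c': at 10
pos 37 'c': at 5 (via fail)
pos 38 'c': at 5 (via fail)
pos 39 'b': at 6
pos 40 'e': at 9 (via fail)  ** P4@[40:40]
pos 41 'c': at 10
pos 42 'a': at 11  ** P6@[40:42]
pos 43 'a': at 12  ** P7@[42:43]
pos 44 'c': at 13  ** P3@[40:44]
pos 45 'c': at 5 (via fail)
pos 46 'e': at 9 (via fail)  ** P4@[46:46]
pos 47 'e': at 9 (via fail)  ** P4@[47:47]
pos 48 'c': at 10
pos 49 'a': at 11  ** P6@[47:49]
pos 50 'c': at 5 (via fail)

All matches (sorted): [[0,4],[2,0],[3,4],[4,4],[8,5],[9,4],[13,0],[14,2],[15,4],[17,6],[18,7],[19,3],[21,4],[23,6],[24,7],[25,3],[26,4],[30,0],[31,4],[33,7],[35,4],[40,4],[42,6],[43,7],[44,3],[46,4],[47,4],[49,6]]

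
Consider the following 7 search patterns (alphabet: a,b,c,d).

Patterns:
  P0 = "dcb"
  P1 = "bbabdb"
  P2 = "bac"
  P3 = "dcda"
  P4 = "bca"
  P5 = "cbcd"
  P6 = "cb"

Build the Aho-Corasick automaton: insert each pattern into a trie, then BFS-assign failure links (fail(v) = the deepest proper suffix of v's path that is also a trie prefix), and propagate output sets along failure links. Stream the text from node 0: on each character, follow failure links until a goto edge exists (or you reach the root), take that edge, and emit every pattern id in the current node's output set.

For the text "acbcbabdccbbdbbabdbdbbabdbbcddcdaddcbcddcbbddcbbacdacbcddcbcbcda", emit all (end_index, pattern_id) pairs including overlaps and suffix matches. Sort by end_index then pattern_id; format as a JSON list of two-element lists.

Build automaton:
Trie (insert patterns):
  0='ε' goto b→4 c→16 d→1
  1='d' goto c→2
  2='dc' goto b→3 d→12
  3='dcb' goto ·  [P0 ends]
  4='b' goto a→10 b→5 c→14
  5='bb' goto a→6
  6='bba' goto b→7
  7='bbab' goto d→8
  8='bbabd' goto b→9
  9='bbabdb' goto ·  [P1 ends]
  10='ba' goto c→11
  11='bac' goto ·  [P2 ends]
  12='dcd' goto a→13
  13='dcda' goto ·  [P3 ends]
  14='bc' goto a→15
  15='bca' goto ·  [P4 ends]
  16='c' goto b→17
  17='cb' goto c→18  [P6 ends]
  18='cbc' goto d→19
  19='cbcd' goto ·  [P5 ends]

Failure links (BFS by depth):
  n1('d'): parent n0 fail=0; on 'd' 0 → fail=0;  out ∅∪∅=∅
  n4('b'): parent n0 fail=0; on 'b' 0 → fail=0;  out ∅∪∅=∅
  n16('c'): parent n0 fail=0; on 'c' 0 → fail=0;  out ∅∪∅=∅
  n2('dc'): parent n1 fail=0; on 'c' 0 → fail=16;  out ∅∪∅=∅
  n5('bb'): parent n4 fail=0; on 'b' 0 → fail=4;  out ∅∪∅=∅
  n10('ba'): parent n4 fail=0; on 'a' 0 → fail=0;  out ∅∪∅=∅
  n14('bc'): parent n4 fail=0; on 'c' 0 → fail=16;  out ∅∪∅=∅
  n17('cb'): parent n16 fail=0; on 'b' 0 → fail=4;  out {6}∪∅={6}
  n3('dcb'): parent n2 fail=16; on 'b' 16 → fail=17;  out {0}∪{6}={0,6}
  n6('bba'): parent n5 fail=4; on 'a' 4 → fail=10;  out ∅∪∅=∅
  n11('bac'): parent n10 fail=0; on 'c' 0 → fail=16;  out {2}∪∅={2}
  n12('dcd'): parent n2 fail=16; on 'd' 16→0 → fail=1;  out ∅∪∅=∅
  n15('bca'): parent n14 fail=16; on 'a' 16→0 → fail=0;  out {4}∪∅={4}
  n18('cbc'): parent n17 fail=4; on 'c' 4 → fail=14;  out ∅∪∅=∅
  n7('bbab'): parent n6 fail=10; on 'b' 10→0 → fail=4;  out ∅∪∅=∅
  n13('dcda'): parent n12 fail=1; on 'a' 1→0 → fail=0;  out {3}∪∅={3}
  n19('cbcd'): parent n18 fail=14; on 'd' 14→16→0 → fail=1;  out {5}∪∅={5}
  n8('bbabd'): parent n7 fail=4; on 'd' 4→0 → fail=1;  out ∅∪∅=∅
  n9('bbabdb'): parent n8 fail=1; on 'b' 1→0 → fail=4;  out {1}∪∅={1}

Run:
pos 0 'a': at 0
pos 1 'c': at 16
pos 2 'b': at 17  emit P6@[1:2]
pos 3 'c': at 18
pos 4 'b': at 17 (fail-walked)  emit P6@[3:4]
pos 5 'a': at 10 (fail-walked)
pos 6 'b': at 4 (fail-walked)
pos 7 'd': at 1 (fail-walked)
pos 8 'c': at 2
pos 9 'c': at 16 (fail-walked)
pos 10 'b': at 17  emit P6@[9:10]
pos 11 'b': at 5 (fail-walked)
pos 12 'd': at 1 (fail-walked)
pos 13 'b': at 4 (fail-walked)
pos 14 'b': at 5
pos 15 'a': at 6
pos 16 'b': at 7
pos 17 'd': at 8
pos 18 'b': at 9  emit P1@[13:18]
pos 19 'd': at 1 (fail-walked)
pos 20 'b': at 4 (fail-walked)
pos 21 'b': at 5
pos 22 'a': at 6
pos 23 'b': at 7
pos 24 'd': at 8
pos 25 'b': at 9  emit P1@[20:25]
pos 26 'b': at 5 (fail-walked)
pos 27 'c': at 14 (fail-walked)
pos 28 'd': at 1 (fail-walked)
pos 29 'd': at 1 (fail-walked)
pos 30 'c': at 2
pos 31 'd': at 12
pos 32 'a': at 13  emit P3@[29:32]
pos 33 'd': at 1 (fail-walked)
pos 34 'd': at 1 (fail-walked)
pos 35 'c': at 2
pos 36 'b': at 3  emit P0@[34:36],P6@[35:36]
pos 37 'c': at 18 (fail-walked)
pos 38 'd': at 19  emit P5@[35:38]
pos 39 'd': at 1 (fail-walked)
pos 40 'c': at 2
pos 41 'b': at 3  emit P0@[39:41],P6@[40:41]
pos 42 'b': at 5 (fail-walked)
pos 43 'd': at 1 (fail-walked)
pos 44 'd': at 1 (fail-walked)
pos 45 'c': at 2
pos 46 'b': at 3  emit P0@[44:46],P6@[45:46]
pos 47 'b': at 5 (fail-walked)
pos 48 'a': at 6
pos 49 'c': at 11 (fail-walked)  emit P2@[47:49]
pos 50 'd': at 1 (fail-walked)
pos 51 'a': at 0 (fail-walked)
pos 52 'c': at 16
pos 53 'b': at 17  emit P6@[52:53]
pos 54 'c': at 18
pos 55 'd': at 19  emit P5@[52:55]
pos 56 'd': at 1 (fail-walked)
pos 57 'c': at 2
pos 58 'b': at 3  emit P0@[56:58],P6@[57:58]
pos 59 'c': at 18 (fail-walked)
pos 60 'b': at 17 (fail-walked)  emit P6@[59:60]
pos 61 'c': at 18
pos 62 'd': at 19  emit P5@[59:62]
pos 63 'a': at 0 (fail-walked)

All matches (sorted): [[2,6],[4,6],[10,6],[18,1],[25,1],[32,3],[36,0],[36,6],[38,5],[41,0],[41,6],[46,0],[46,6],[49,2],[53,6],[55,5],[58,0],[58,6],[60,6],[62,5]]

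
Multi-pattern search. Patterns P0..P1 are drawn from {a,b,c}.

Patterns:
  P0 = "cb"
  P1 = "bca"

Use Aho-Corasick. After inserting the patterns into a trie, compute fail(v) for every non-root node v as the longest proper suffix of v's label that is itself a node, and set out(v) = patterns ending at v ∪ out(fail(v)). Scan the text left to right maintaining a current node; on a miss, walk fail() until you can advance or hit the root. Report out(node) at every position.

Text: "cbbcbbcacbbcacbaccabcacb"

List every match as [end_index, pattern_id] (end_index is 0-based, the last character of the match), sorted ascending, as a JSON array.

Build automaton:
Trie nodes:
  n0 'ε': b→3 c→1
  n1 'c': b→2
  n2 'cb': ·  ←P0
  n3 'b': c→4
  n4 'bc': a→5
  n5 'bca': ·  ←P1

BFS fail/out derivation:
  fail(1) 'c': from fail(0)=0 chase 'c': 0 ⇒ 0;  out=∅∪out(0)=∅
  fail(3) 'b': from fail(0)=0 chase 'b': 0 ⇒ 0;  out=∅∪out(0)=∅
  fail(2) 'cb': from fail(1)=0 chase 'b': 0 ⇒ 3;  out={0}∪out(3)={0}
  fail(4) 'bc': from fail(3)=0 chase 'c': 0 ⇒ 1;  out=∅∪out(1)=∅
  fail(5) 'bca': from fail(4)=1 chase 'a': 1→0 ⇒ 0;  out={1}∪out(0)={1}

Scan:
i=0 'c': node 0→1
i=1 'b': node 1→2  → match P0@[0:1]
i=2 'b': node 2→3 (via fail)
i=3 'c': node 3→4
i=4 'b': node 4→2 (via fail)  → match P0@[3:4]
i=5 'b': node 2→3 (via fail)
i=6 'c': node 3→4
i=7 'a': node 4→5  → match P1@[5:7]
i=8 'c': node 5→1 (via fail)
i=9 'b': node 1→2  → match P0@[8:9]
i=10 'b': node 2→3 (via fail)
i=11 'c': node 3→4
i=12 'a': node 4→5  → match P1@[10:12]
i=13 'c': node 5→1 (via fail)
i=14 'b': node 1→2  → match P0@[13:14]
i=15 'a': node 2→0 (via fail)
i=16 'c': node 0→1
i=17 'c': node 1→1 (via fail)
i=18 'a': node 1→0 (via fail)
i=19 'b': node 0→3
i=20 'c': node 3→4
i=21 'a': node 4→5  → match P1@[19:21]
i=22 'c': node 5→1 (via fail)
i=23 'b': node 1→2  → match P0@[22:23]

All matches (sorted): [[1,0],[4,0],[7,1],[9,0],[12,1],[14,0],[21,1],[23,0]]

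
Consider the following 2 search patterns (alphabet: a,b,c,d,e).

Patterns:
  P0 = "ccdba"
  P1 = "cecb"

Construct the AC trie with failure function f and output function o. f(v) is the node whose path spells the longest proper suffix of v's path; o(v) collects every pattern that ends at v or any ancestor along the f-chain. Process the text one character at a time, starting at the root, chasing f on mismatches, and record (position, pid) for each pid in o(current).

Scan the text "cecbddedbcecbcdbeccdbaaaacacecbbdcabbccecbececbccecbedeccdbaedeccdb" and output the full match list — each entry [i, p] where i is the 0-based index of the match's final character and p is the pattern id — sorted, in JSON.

Construct AC machine:
Trie nodes:
  0='ε' goto c→1
  1='c' goto c→2 e→6
  2='cc' goto d→3
  3='ccd' goto b→4
  4='ccdb' goto a→5
  5='ccdba' goto ·  ←P0
  6='ce' goto c→7
  7='cec' goto b→8
  8='cecb' goto ·  ←P1

Failure links (BFS by depth):
  n1('c'): parent n0 fail=0; on 'c' 0 → fail=0;  out ∅∪∅=∅
  n2('cc'): parent n1 fail=0; on 'c' 0 → fail=1;  out ∅∪∅=∅
  n6('ce'): parent n1 fail=0; on 'e' 0 → fail=0;  out ∅∪∅=∅
  n3('ccd'): parent n2 fail=1; on 'd' 1→0 → fail=0;  out ∅∪∅=∅
  n7('cec'): parent n6 fail=0; on 'c' 0 → fail=1;  out ∅∪∅=∅
  n4('ccdb'): parent n3 fail=0; on 'b' 0 → fail=0;  out ∅∪∅=∅
  n8('cecb'): parent n7 fail=1; on 'b' 1→0 → fail=0;  out {1}∪∅={1}
  n5('ccdba'): parent n4 fail=0; on 'a' 0 → fail=0;  out {0}∪∅={0}

Text stream:
[0] read 'c'  n0⇒n1
[1] read 'e'  n1⇒n6
[2] read 'c'  n6⇒n7
[3] read 'b'  n7⇒n8  emit P1@[0:3]
[4] read 'd'  n8⇒n0 (via fail)
[5] read 'd'  n0⇒n0
[6] read 'e'  n0⇒n0
[7] read 'd'  n0⇒n0
[8] read 'b'  n0⇒n0
[9] read 'c'  n0⇒n1
[10] read 'e'  n1⇒n6
[11] read 'c'  n6⇒n7
[12] read 'b'  n7⇒n8  emit P1@[9:12]
[13] read 'c'  n8⇒n1 (via fail)
[14] read 'd'  n1⇒n0 (via fail)
[15] read 'b'  n0⇒n0
[16] read 'e'  n0⇒n0
[17] read 'c'  n0⇒n1
[18] read 'c'  n1⇒n2
[19] read 'd'  n2⇒n3
[20] read 'b'  n3⇒n4
[21] read 'a'  n4⇒n5  emit P0@[17:21]
[22] read 'a'  n5⇒n0 (via fail)
[23] read 'a'  n0⇒n0
[24] read 'a'  n0⇒n0
[25] read 'c'  n0⇒n1
[26] read 'a'  n1⇒n0 (via fail)
[27] read 'c'  n0⇒n1
[28] read 'e'  n1⇒n6
[29] read 'c'  n6⇒n7
[30] read 'b'  n7⇒n8  emit P1@[27:30]
[31] read 'b'  n8⇒n0 (via fail)
[32] read 'd'  n0⇒n0
[33] read 'c'  n0⇒n1
[34] read 'a'  n1⇒n0 (via fail)
[35] read 'b'  n0⇒n0
[36] read 'b'  n0⇒n0
[37] read 'c'  n0⇒n1
[38] read 'c'  n1⇒n2
[39] read 'e'  n2⇒n6 (via fail)
[40] read 'c'  n6⇒n7
[41] read 'b'  n7⇒n8  emit P1@[38:41]
[42] read 'e'  n8⇒n0 (via fail)
[43] read 'c'  n0⇒n1
[44] read 'e'  n1⇒n6
[45] read 'c'  n6⇒n7
[46] read 'b'  n7⇒n8  emit P1@[43:46]
[47] read 'c'  n8⇒n1 (via fail)
[48] read 'c'  n1⇒n2
[49] read 'e'  n2⇒n6 (via fail)
[50] read 'c'  n6⇒n7
[51] read 'b'  n7⇒n8  emit P1@[48:51]
[52] read 'e'  n8⇒n0 (via fail)
[53] read 'd'  n0⇒n0
[54] read 'e'  n0⇒n0
[55] read 'c'  n0⇒n1
[56] read 'c'  n1⇒n2
[57] read 'd'  n2⇒n3
[58] read 'b'  n3⇒n4
[59] read 'a'  n4⇒n5  emit P0@[55:59]
[60] read 'e'  n5⇒n0 (via fail)
[61] read 'd'  n0⇒n0
[62] read 'e'  n0⇒n0
[63] read 'c'  n0⇒n1
[64] read 'c'  n1⇒n2
[65] read 'd'  n2⇒n3
[66] read 'b'  n3⇒n4

Result: [[3,1],[12,1],[21,0],[30,1],[41,1],[46,1],[51,1],[59,0]]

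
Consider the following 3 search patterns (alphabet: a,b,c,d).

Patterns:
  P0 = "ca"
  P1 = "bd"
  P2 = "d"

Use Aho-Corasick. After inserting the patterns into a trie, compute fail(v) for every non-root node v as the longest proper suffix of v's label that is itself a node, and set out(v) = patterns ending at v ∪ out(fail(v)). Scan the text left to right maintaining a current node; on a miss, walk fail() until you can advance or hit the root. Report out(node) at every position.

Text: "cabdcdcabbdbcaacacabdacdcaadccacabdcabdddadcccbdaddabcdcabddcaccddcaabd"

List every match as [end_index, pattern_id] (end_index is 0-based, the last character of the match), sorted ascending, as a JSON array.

Build automaton:
Trie nodes:
  0='ε' goto b→3 c→1 d→5
  1='c' goto a→2
  2='ca' goto ·  [P0 ends]
  3='b' goto d→4
  4='bd' goto ·  [P1 ends]
  5='d' goto ·  [P2 ends]

BFS fail/out derivation:
  n1('c'): parent n0 fail=0; on 'c' 0 → fail=0;  out ∅∪∅=∅
  n3('b'): parent n0 fail=0; on 'b' 0 → fail=0;  out ∅∪∅=∅
  n5('d'): parent n0 fail=0; on 'd' 0 → fail=0;  out {2}∪∅={2}
  n2('ca'): parent n1 fail=0; on 'a' 0 → fail=0;  out {0}∪∅={0}
  n4('bd'): parent n3 fail=0; on 'd' 0 → fail=5;  out {1}∪{2}={1,2}

Run:
[0] read 'c'  n0⇒n1
[1] read 'a'  n1⇒n2  ** P0@[0:1]
[2] read 'b'  n2⇒n3 (fail-walked)
[3] read 'd'  n3⇒n4  ** P1@[2:3],P2@[3:3]
[4] read 'c'  n4⇒n1 (fail-walked)
[5] read 'd'  n1⇒n5 (fail-walked)  ** P2@[5:5]
[6] read 'c'  n5⇒n1 (fail-walked)
[7] read 'a'  n1⇒n2  ** P0@[6:7]
[8] read 'b'  n2⇒n3 (fail-walked)
[9] read 'b'  n3⇒n3 (fail-walked)
[10] read 'd'  n3⇒n4  ** P1@[9:10],P2@[10:10]
[11] read 'b'  n4⇒n3 (fail-walked)
[12] read 'c'  n3⇒n1 (fail-walked)
[13] read 'a'  n1⇒n2  ** P0@[12:13]
[14] read 'a'  n2⇒n0 (fail-walked)
[15] read 'c'  n0⇒n1
[16] read 'a'  n1⇒n2  ** P0@[15:16]
[17] read 'c'  n2⇒n1 (fail-walked)
[18] read 'a'  n1⇒n2  ** P0@[17:18]
[19] read 'b'  n2⇒n3 (fail-walked)
[20] read 'd'  n3⇒n4  ** P1@[19:20],P2@[20:20]
[21] read 'a'  n4⇒n0 (fail-walked)
[22] read 'c'  n0⇒n1
[23] read 'd'  n1⇒n5 (fail-walked)  ** P2@[23:23]
[24] read 'c'  n5⇒n1 (fail-walked)
[25] read 'a'  n1⇒n2  ** P0@[24:25]
[26] read 'a'  n2⇒n0 (fail-walked)
[27] read 'd'  n0⇒n5  ** P2@[27:27]
[28] read 'c'  n5⇒n1 (fail-walked)
[29] read 'c'  n1⇒n1 (fail-walked)
[30] read 'a'  n1⇒n2  ** P0@[29:30]
[31] read 'c'  n2⇒n1 (fail-walked)
[32] read 'a'  n1⇒n2  ** P0@[31:32]
[33] read 'b'  n2⇒n3 (fail-walked)
[34] read 'd'  n3⇒n4  ** P1@[33:34],P2@[34:34]
[35] read 'c'  n4⇒n1 (fail-walked)
[36] read 'a'  n1⇒n2  ** P0@[35:36]
[37] read 'b'  n2⇒n3 (fail-walked)
[38] read 'd'  n3⇒n4  ** P1@[37:38],P2@[38:38]
[39] read 'd'  n4⇒n5 (fail-walked)  ** P2@[39:39]
[40] read 'd'  n5⇒n5 (fail-walked)  ** P2@[40:40]
[41] read 'a'  n5⇒n0 (fail-walked)
[42] read 'd'  n0⇒n5  ** P2@[42:42]
[43] read 'c'  n5⇒n1 (fail-walked)
[44] read 'c'  n1⇒n1 (fail-walked)
[45] read 'c'  n1⇒n1 (fail-walked)
[46] read 'b'  n1⇒n3 (fail-walked)
[47] read 'd'  n3⇒n4  ** P1@[46:47],P2@[47:47]
[48] read 'a'  n4⇒n0 (fail-walked)
[49] read 'd'  n0⇒n5  ** P2@[49:49]
[50] read 'd'  n5⇒n5 (fail-walked)  ** P2@[50:50]
[51] read 'a'  n5⇒n0 (fail-walked)
[52] read 'b'  n0⇒n3
[53] read 'c'  n3⇒n1 (fail-walked)
[54] read 'd'  n1⇒n5 (fail-walked)  ** P2@[54:54]
[55] read 'c'  n5⇒n1 (fail-walked)
[56] read 'a'  n1⇒n2  ** P0@[55:56]
[57] read 'b'  n2⇒n3 (fail-walked)
[58] read 'd'  n3⇒n4  ** P1@[57:58],P2@[58:58]
[59] read 'd'  n4⇒n5 (fail-walked)  ** P2@[59:59]
[60] read 'c'  n5⇒n1 (fail-walked)
[61] read 'a'  n1⇒n2  ** P0@[60:61]
[62] read 'c'  n2⇒n1 (fail-walked)
[63] read 'c'  n1⇒n1 (fail-walked)
[64] read 'd'  n1⇒n5 (fail-walked)  ** P2@[64:64]
[65] read 'd'  n5⇒n5 (fail-walked)  ** P2@[65:65]
[66] read 'c'  n5⇒n1 (fail-walked)
[67] read 'a'  n1⇒n2  ** P0@[66:67]
[68] read 'a'  n2⇒n0 (fail-walked)
[69] read 'b'  n0⇒n3
[70] read 'd'  n3⇒n4  ** P1@[69:70],P2@[70:70]

Result: [[1,0],[3,1],[3,2],[5,2],[7,0],[10,1],[10,2],[13,0],[16,0],[18,0],[20,1],[20,2],[23,2],[25,0],[27,2],[30,0],[32,0],[34,1],[34,2],[36,0],[38,1],[38,2],[39,2],[40,2],[42,2],[47,1],[47,2],[49,2],[50,2],[54,2],[56,0],[58,1],[58,2],[59,2],[61,0],[64,2],[65,2],[67,0],[70,1],[70,2]]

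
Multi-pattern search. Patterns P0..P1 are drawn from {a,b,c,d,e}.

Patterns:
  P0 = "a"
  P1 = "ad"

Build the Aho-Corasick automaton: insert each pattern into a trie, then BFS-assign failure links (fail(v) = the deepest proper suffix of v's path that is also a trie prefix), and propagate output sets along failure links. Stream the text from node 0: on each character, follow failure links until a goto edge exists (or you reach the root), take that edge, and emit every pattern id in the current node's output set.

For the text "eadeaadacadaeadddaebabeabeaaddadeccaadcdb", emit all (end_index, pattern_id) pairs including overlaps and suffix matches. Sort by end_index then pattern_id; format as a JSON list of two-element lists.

Construct AC machine:
Trie (insert patterns):
  n0 'ε': a→1
  n1 'a': d→2  ←P0
  n2 'ad': ·  ←P1

BFS fail/out derivation:
  n1('a'): parent n0 fail=0; on 'a' 0 → fail=0;  out {0}∪∅={0}
  n2('ad'): parent n1 fail=0; on 'd' 0 → fail=0;  out {1}∪∅={1}

Text stream:
[0] read 'e'  n0⇒n0
[1] read 'a'  n0⇒n1  emit P0@[1:1]
[2] read 'd'  n1⇒n2  emit P1@[1:2]
[3] read 'e'  n2⇒n0 ·f
[4] read 'a'  n0⇒n1  emit P0@[4:4]
[5] read 'a'  n1⇒n1 ·f  emit P0@[5:5]
[6] read 'd'  n1⇒n2  emit P1@[5:6]
[7] read 'a'  n2⇒n1 ·f  emit P0@[7:7]
[8] read 'c'  n1⇒n0 ·f
[9] read 'a'  n0⇒n1  emit P0@[9:9]
[10] read 'd'  n1⇒n2  emit P1@[9:10]
[11] read 'a'  n2⇒n1 ·f  emit P0@[11:11]
[12] read 'e'  n1⇒n0 ·f
[13] read 'a'  n0⇒n1  emit P0@[13:13]
[14] read 'd'  n1⇒n2  emit P1@[13:14]
[15] read 'd'  n2⇒n0 ·f
[16] read 'd'  n0⇒n0
[17] read 'a'  n0⇒n1  emit P0@[17:17]
[18] read 'e'  n1⇒n0 ·f
[19] read 'b'  n0⇒n0
[20] read 'a'  n0⇒n1  emit P0@[20:20]
[21] read 'b'  n1⇒n0 ·f
[22] read 'e'  n0⇒n0
[23] read 'a'  n0⇒n1  emit P0@[23:23]
[24] read 'b'  n1⇒n0 ·f
[25] read 'e'  n0⇒n0
[26] read 'a'  n0⇒n1  emit P0@[26:26]
[27] read 'a'  n1⇒n1 ·f  emit P0@[27:27]
[28] read 'd'  n1⇒n2  emit P1@[27:28]
[29] read 'd'  n2⇒n0 ·f
[30] read 'a'  n0⇒n1  emit P0@[30:30]
[31] read 'd'  n1⇒n2  emit P1@[30:31]
[32] read 'e'  n2⇒n0 ·f
[33] read 'c'  n0⇒n0
[34] read 'c'  n0⇒n0
[35] read 'a'  n0⇒n1  emit P0@[35:35]
[36] read 'a'  n1⇒n1 ·f  emit P0@[36:36]
[37] read 'd'  n1⇒n2  emit P1@[36:37]
[38] read 'c'  n2⇒n0 ·f
[39] read 'd'  n0⇒n0
[40] read 'b'  n0⇒n0

All matches (sorted): [[1,0],[2,1],[4,0],[5,0],[6,1],[7,0],[9,0],[10,1],[11,0],[13,0],[14,1],[17,0],[20,0],[23,0],[26,0],[27,0],[28,1],[30,0],[31,1],[35,0],[36,0],[37,1]]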